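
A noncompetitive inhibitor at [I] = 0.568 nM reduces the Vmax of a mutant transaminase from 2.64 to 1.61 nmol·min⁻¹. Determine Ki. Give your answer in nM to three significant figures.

0.888 nM

Noncompetitive: Vmax,app = Vmax/α with α = 1 + [I]/Ki.
α = Vmax/Vmax,app = 2.64/1.61 = 1.640.
Ki = [I]/(α − 1) = 0.568/0.6398 = 0.888 nM.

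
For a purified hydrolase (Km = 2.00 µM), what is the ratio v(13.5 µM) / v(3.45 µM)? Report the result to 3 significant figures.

The fractional saturations are [S]/(Km+[S]) = 3.45/5.450 = 0.6330 and 13.5/15.50 = 0.8710.
v₂/v₁ is just their ratio: 0.8710/0.6330 = 1.38.

1.38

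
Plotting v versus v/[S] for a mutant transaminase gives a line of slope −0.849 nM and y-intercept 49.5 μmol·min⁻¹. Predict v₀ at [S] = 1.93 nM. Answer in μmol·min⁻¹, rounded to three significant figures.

34.4 μmol·min⁻¹

In the Eadie–Hofstee form v = Vmax − Km·(v/[S]), the slope is −Km and the intercept is Vmax, so Km = 0.849 nM and Vmax = 49.5 μmol·min⁻¹.
v = 49.5 × 1.93/(0.849 + 1.93) = 34.4 μmol·min⁻¹.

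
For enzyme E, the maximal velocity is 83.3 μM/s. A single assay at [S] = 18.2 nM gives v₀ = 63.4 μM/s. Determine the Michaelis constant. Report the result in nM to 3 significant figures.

v/Vmax = 63.4/83.3 = 0.7611 = [S]/(Km+[S]).
So Km + [S] = [S]/0.7611 = 23.91 nM, giving Km = 23.91 − 18.2 = 5.71 nM.

5.71 nM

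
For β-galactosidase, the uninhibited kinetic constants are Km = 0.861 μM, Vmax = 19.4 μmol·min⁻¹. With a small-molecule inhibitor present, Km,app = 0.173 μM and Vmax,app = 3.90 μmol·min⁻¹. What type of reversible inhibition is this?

Both Km and Vmax decrease by the same factor (~4.98-fold) — characteristic of uncompetitive inhibition.

uncompetitive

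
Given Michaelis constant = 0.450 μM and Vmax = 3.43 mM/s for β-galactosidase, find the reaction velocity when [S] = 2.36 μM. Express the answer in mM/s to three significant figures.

2.88 mM/s

[S]/(Km+[S]) = 2.36/2.810 = 0.8399, the fractional saturation.
v = 0.8399 × Vmax = 0.8399 × 3.43 = 2.88 mM/s.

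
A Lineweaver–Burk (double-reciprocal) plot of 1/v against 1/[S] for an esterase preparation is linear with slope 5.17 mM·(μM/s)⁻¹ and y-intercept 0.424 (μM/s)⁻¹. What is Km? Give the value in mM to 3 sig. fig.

y-intercept = 1/Vmax ⇒ Vmax = 2.36 μM/s; slope = Km/Vmax ⇒ Km = slope × Vmax.
Km = 5.17 × 2.36 = 12.2 mM.

12.2 mM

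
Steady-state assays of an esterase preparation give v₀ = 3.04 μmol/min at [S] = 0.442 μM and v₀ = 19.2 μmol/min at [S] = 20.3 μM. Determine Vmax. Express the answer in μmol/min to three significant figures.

21.8 μmol/min

In reciprocal form, 1/v = (Km/Vmax)·(1/[S]) + 1/Vmax. The two points give (1/[S], 1/v) = (2.262, 0.3289) and (0.04926, 0.05208).
Slope = (0.3289 − 0.05208)/(2.262 − 0.04926) = 0.1251; intercept = 0.3289 − 0.1251×2.262 = 0.04592.
Vmax = 1/intercept = 21.8 μmol/min; Km = slope × Vmax = 0.1251 × 21.8 = 2.72 μM.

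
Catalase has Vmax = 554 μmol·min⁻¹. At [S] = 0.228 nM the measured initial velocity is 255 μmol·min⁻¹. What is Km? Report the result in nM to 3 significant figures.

0.267 nM

v/Vmax = 255/554 = 0.4603 = [S]/(Km+[S]).
So Km + [S] = [S]/0.4603 = 0.4953 nM, giving Km = 0.4953 − 0.228 = 0.267 nM.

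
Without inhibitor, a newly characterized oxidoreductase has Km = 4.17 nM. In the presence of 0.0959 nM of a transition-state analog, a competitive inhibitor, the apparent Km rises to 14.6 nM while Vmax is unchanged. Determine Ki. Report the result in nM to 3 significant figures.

0.0383 nM

Competitive: Km,app = α·Km with α = 1 + [I]/Ki.
α = Km,app/Km = 14.6/4.17 = 3.501.
Ki = [I]/(α − 1) = 0.0959/2.501 = 0.0383 nM.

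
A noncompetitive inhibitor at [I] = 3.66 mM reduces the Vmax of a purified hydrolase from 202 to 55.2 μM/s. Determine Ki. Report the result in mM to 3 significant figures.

1.38 mM

Noncompetitive: Vmax,app = Vmax/α with α = 1 + [I]/Ki.
α = Vmax/Vmax,app = 202/55.2 = 3.659.
Since α = 1 + [I]/Ki, [I]/Ki = 3.659 − 1 = 2.659 and Ki = 3.66/2.659 = 1.38 mM.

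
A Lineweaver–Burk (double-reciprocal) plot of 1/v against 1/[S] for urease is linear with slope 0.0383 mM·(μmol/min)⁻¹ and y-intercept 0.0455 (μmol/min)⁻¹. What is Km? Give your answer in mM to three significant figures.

0.842 mM

y-intercept = 1/Vmax ⇒ Vmax = 22.0 μmol/min; slope = Km/Vmax ⇒ Km = slope × Vmax.
Km = 0.0383 × 22.0 = 0.842 mM.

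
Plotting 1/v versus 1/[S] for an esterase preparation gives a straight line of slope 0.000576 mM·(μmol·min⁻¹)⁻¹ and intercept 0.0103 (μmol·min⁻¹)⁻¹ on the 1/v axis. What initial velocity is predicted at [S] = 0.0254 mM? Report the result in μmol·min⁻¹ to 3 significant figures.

The y-intercept is 1/Vmax, so Vmax = 1/0.0103 = 97.1 μmol·min⁻¹.
The slope is Km/Vmax, so Km = 0.000576 × 97.1 = 0.0559 mM.
Then v = 97.1 × 0.0254/(0.0559 + 0.0254) = 30.3 μmol·min⁻¹.

30.3 μmol·min⁻¹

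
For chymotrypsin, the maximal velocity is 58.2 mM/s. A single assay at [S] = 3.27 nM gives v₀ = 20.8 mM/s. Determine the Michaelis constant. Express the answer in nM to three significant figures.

5.88 nM

From v = Vmax[S]/(Km+[S]), Km = [S](Vmax − v)/v.
Km = 3.27 × (58.2 − 20.8) / 20.8 = 122.3/20.8 = 5.88 nM.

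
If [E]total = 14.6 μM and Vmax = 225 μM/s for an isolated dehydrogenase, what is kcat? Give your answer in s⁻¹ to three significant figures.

kcat = Vmax/[E]total = 225 μM/s / 14.6 μM = 15.4 s⁻¹.

15.4 s⁻¹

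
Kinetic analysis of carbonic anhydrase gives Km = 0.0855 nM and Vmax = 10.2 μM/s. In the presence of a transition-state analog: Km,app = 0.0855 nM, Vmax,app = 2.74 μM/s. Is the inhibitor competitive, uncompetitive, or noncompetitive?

Vmax decreases (10.2 → 2.74 μM/s) while Km is unchanged — pure noncompetitive inhibition.

noncompetitive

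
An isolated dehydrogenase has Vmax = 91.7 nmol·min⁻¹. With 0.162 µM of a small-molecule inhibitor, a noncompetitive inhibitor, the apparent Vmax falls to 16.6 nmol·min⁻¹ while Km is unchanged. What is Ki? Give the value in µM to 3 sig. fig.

0.0358 µM

Noncompetitive: Vmax,app = Vmax/α with α = 1 + [I]/Ki.
α = Vmax/Vmax,app = 91.7/16.6 = 5.524.
Since α = 1 + [I]/Ki, [I]/Ki = 5.524 − 1 = 4.524 and Ki = 0.162/4.524 = 0.0358 µM.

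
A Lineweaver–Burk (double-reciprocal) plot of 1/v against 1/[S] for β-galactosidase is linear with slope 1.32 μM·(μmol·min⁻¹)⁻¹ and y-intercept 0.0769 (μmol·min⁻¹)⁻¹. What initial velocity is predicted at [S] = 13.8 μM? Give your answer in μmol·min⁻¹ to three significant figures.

5.80 μmol·min⁻¹

The y-intercept is 1/Vmax, so Vmax = 1/0.0769 = 13.0 μmol·min⁻¹.
The slope is Km/Vmax, so Km = 1.32 × 13.0 = 17.2 μM.
Then v = 13.0 × 13.8/(17.2 + 13.8) = 5.80 μmol·min⁻¹.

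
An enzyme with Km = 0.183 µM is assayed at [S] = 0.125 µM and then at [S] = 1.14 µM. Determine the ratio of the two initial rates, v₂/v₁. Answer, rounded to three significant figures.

2.12

The fractional saturations are [S]/(Km+[S]) = 0.125/0.3080 = 0.4058 and 1.14/1.323 = 0.8617.
v₂/v₁ is just their ratio: 0.8617/0.4058 = 2.12.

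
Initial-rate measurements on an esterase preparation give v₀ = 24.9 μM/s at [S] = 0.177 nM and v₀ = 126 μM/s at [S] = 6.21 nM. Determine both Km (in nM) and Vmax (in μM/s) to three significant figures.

In reciprocal form, 1/v = (Km/Vmax)·(1/[S]) + 1/Vmax. The two points give (1/[S], 1/v) = (5.650, 0.04016) and (0.1610, 0.007937).
Slope = (0.04016 − 0.007937)/(5.650 − 0.1610) = 0.005871; intercept = 0.04016 − 0.005871×5.650 = 0.006991.
Vmax = 1/intercept = 143 μM/s; Km = slope × Vmax = 0.005871 × 143 = 0.840 nM.

Km = 0.840 nM; Vmax = 143 μM/s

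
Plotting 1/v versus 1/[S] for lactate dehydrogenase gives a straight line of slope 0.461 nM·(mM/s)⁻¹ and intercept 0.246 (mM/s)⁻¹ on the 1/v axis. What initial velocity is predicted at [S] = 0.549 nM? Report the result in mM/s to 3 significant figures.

The y-intercept is 1/Vmax, so Vmax = 1/0.246 = 4.07 mM/s.
The slope is Km/Vmax, so Km = 0.461 × 4.07 = 1.87 nM.
Then v = 4.07 × 0.549/(1.87 + 0.549) = 0.921 mM/s.

0.921 mM/s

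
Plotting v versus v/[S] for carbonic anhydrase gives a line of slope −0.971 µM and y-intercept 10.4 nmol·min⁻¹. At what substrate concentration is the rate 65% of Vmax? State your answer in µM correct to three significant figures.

1.80 µM

The Eadie–Hofstee slope gives Km = 0.971 µM (slope = −Km).
v/Vmax = [S]/(Km+[S]) = 0.65 ⇒ [S] = Km·0.65/(1−0.65) = 0.971 × 1.857 = 1.80 µM.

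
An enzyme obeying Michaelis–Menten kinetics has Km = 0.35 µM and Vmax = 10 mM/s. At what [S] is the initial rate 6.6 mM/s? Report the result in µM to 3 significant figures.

Rearranging v = Vmax[S]/(Km+[S]) gives [S] = Km·v/(Vmax − v).
[S] = 0.35 × 6.6 / (10 − 6.6) = 2.310/3.400 = 0.679 µM.

0.679 µM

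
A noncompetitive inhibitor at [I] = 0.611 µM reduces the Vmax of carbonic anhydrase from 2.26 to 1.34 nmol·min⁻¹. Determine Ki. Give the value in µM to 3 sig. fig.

0.890 µM

Noncompetitive: Vmax,app = Vmax/α with α = 1 + [I]/Ki.
α = Vmax/Vmax,app = 2.26/1.34 = 1.687.
Since α = 1 + [I]/Ki, [I]/Ki = 1.687 − 1 = 0.6866 and Ki = 0.611/0.6866 = 0.890 µM.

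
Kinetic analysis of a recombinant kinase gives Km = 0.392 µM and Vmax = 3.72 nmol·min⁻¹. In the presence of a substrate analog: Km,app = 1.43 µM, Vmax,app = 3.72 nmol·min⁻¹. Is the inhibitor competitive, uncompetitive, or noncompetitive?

Km increases (0.392 → 1.43 µM) while Vmax is unchanged — the hallmark of competitive inhibition.

competitive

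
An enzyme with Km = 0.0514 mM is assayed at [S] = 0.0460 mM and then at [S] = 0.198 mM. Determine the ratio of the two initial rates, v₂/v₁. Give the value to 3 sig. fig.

The fractional saturations are [S]/(Km+[S]) = 0.0460/0.09740 = 0.4723 and 0.198/0.2494 = 0.7939.
v₂/v₁ is just their ratio: 0.7939/0.4723 = 1.68.

1.68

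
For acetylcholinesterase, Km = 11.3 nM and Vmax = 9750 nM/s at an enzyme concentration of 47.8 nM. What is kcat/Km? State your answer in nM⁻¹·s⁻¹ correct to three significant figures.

18.1 nM⁻¹·s⁻¹

kcat = Vmax/[E]total = 9750/47.8 = 204 s⁻¹.
kcat/Km = 204/11.3 = 18.1 nM⁻¹·s⁻¹.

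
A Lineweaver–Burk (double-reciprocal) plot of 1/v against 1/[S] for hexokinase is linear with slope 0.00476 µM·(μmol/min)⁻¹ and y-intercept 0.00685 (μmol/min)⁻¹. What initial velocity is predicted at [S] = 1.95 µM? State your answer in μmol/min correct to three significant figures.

108 μmol/min

The y-intercept is 1/Vmax, so Vmax = 1/0.00685 = 146 μmol/min.
The slope is Km/Vmax, so Km = 0.00476 × 146 = 0.695 µM.
Then v = 146 × 1.95/(0.695 + 1.95) = 108 μmol/min.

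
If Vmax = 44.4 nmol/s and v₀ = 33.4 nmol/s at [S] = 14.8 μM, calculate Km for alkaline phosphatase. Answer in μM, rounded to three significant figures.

4.87 μM

v/Vmax = 33.4/44.4 = 0.7523 = [S]/(Km+[S]).
So Km + [S] = [S]/0.7523 = 19.67 μM, giving Km = 19.67 − 14.8 = 4.87 μM.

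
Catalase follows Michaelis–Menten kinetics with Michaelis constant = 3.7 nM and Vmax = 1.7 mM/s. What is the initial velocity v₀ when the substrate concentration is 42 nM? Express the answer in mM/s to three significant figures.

1.56 mM/s

[S]/(Km+[S]) = 42/45.70 = 0.9190, the fractional saturation.
v = 0.9190 × Vmax = 0.9190 × 1.7 = 1.56 mM/s.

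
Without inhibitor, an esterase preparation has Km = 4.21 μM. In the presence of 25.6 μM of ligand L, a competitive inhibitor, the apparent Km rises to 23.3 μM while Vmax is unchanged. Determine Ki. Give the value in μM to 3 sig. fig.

5.65 μM

Competitive: Km,app = α·Km with α = 1 + [I]/Ki.
α = Km,app/Km = 23.3/4.21 = 5.534.
Ki = [I]/(α − 1) = 25.6/4.534 = 5.65 μM.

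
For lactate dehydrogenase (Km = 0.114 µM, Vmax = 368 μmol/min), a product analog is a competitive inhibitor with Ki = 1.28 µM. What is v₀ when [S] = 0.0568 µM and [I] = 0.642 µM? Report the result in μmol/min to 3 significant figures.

91.7 μmol/min

α = 1 + [I]/Ki = 1 + 0.642/1.28 = 1.502.
For a competitive inhibitor, Vmax is unchanged and the apparent Km becomes α·Km: Km,app = 0.171 µM, Vmax,app = 368 μmol/min.
v = Vmax,app·[S]/(Km,app + [S]) = 368 × 0.0568/(0.171 + 0.0568) = 91.7 μmol/min.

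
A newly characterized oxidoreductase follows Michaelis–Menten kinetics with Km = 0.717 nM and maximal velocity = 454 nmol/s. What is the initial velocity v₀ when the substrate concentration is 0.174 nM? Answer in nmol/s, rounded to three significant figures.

88.7 nmol/s

v = Vmax·[S]/(Km + [S]) = 454 × 0.174 / (0.717 + 0.174)
  = 79.00 / 0.8910 = 88.7 nmol/s.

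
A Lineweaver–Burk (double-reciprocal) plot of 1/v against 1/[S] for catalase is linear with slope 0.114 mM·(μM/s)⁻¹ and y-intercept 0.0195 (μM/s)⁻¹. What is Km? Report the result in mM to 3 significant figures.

y-intercept = 1/Vmax ⇒ Vmax = 51.3 μM/s; slope = Km/Vmax ⇒ Km = slope × Vmax.
Km = 0.114 × 51.3 = 5.85 mM.

5.85 mM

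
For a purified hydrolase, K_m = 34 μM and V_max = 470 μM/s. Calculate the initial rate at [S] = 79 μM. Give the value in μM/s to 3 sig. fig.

329 μM/s

v = Vmax·[S]/(Km + [S]) = 470 × 79 / (34 + 79)
  = 37130 / 113.0 = 329 μM/s.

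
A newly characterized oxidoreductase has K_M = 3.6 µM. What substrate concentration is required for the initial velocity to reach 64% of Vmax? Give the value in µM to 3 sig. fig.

6.40 µM

v/Vmax = [S]/(Km+[S]) = 0.64, so [S] = Km·0.64/(1 − 0.64) = 3.6 × 1.778.
[S] = 6.40 µM.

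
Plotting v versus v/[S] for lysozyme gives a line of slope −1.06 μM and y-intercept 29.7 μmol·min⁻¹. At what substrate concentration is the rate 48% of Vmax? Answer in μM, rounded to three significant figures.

0.978 μM

The Eadie–Hofstee slope gives Km = 1.06 μM (slope = −Km).
v/Vmax = [S]/(Km+[S]) = 0.48 ⇒ [S] = Km·0.48/(1−0.48) = 1.06 × 0.9231 = 0.978 μM.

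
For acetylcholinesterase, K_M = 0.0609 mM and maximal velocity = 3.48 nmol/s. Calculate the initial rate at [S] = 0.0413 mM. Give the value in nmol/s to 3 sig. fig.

v = Vmax·[S]/(Km + [S]) = 3.48 × 0.0413 / (0.0609 + 0.0413)
  = 0.1437 / 0.1022 = 1.41 nmol/s.

1.41 nmol/s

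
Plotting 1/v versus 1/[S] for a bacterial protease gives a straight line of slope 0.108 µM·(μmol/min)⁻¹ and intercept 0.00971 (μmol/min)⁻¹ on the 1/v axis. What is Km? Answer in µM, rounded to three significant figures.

11.1 µM

y-intercept = 1/Vmax ⇒ Vmax = 103 μmol/min; slope = Km/Vmax ⇒ Km = slope × Vmax.
Km = 0.108 × 103 = 11.1 µM.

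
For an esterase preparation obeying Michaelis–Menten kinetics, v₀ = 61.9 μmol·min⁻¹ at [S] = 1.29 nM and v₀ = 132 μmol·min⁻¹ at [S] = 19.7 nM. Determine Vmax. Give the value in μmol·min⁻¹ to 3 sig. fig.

From v = Vmax[S]/(Km+[S]), each point gives Vmax = v(Km+[S])/[S].
Equating: 61.9(Km+1.29)/1.29 = 132(Km+19.7)/19.7.
47.98·Km + 61.9 = 6.701·Km + 132, so (47.98 − 6.701)·Km = 132 − 61.9.
Km = 70.10/41.28 = 1.70 nM; then Vmax = 61.9(1.70+1.29)/1.29 = 143 μmol·min⁻¹.

143 μmol·min⁻¹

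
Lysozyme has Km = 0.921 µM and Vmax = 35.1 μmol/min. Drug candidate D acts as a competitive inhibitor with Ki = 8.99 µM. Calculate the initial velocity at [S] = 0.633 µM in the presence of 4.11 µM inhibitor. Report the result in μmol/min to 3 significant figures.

With α = 1 + [I]/Ki = 1 + 4.11/8.99 = 1.457, the competitive rate law is v = Vmax[S] / (αKm + [S]).
v = 35.1×0.633 / (1.457×0.921 + 0.633) = 22.22/1.975 = 11.2 μmol/min.

11.2 μmol/min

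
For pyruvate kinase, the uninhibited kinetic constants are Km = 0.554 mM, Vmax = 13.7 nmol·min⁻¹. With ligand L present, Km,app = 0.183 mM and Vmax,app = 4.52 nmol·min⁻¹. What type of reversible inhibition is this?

uncompetitive

Both Km and Vmax decrease by the same factor (~3.03-fold) — characteristic of uncompetitive inhibition.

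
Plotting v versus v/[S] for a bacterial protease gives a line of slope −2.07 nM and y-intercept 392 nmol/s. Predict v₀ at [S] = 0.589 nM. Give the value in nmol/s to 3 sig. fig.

In the Eadie–Hofstee form v = Vmax − Km·(v/[S]), the slope is −Km and the intercept is Vmax, so Km = 2.07 nM and Vmax = 392 nmol/s.
v = 392 × 0.589/(2.07 + 0.589) = 86.8 nmol/s.

86.8 nmol/s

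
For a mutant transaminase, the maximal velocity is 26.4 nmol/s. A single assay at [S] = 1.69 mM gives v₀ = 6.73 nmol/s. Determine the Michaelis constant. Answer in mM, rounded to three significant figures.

4.94 mM

v/Vmax = 6.73/26.4 = 0.2549 = [S]/(Km+[S]).
So Km + [S] = [S]/0.2549 = 6.629 mM, giving Km = 6.629 − 1.69 = 4.94 mM.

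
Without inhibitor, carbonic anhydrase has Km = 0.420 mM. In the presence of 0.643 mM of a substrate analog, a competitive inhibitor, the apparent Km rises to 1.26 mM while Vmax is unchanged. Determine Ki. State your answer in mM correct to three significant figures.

Competitive: Km,app = α·Km with α = 1 + [I]/Ki.
α = Km,app/Km = 1.26/0.420 = 3.000.
Ki = [I]/(α − 1) = 0.643/2.000 = 0.322 mM.

0.322 mM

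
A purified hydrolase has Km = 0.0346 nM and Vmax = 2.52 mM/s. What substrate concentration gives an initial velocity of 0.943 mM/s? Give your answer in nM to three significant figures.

0.0207 nM

The required fractional saturation is v/Vmax = 0.943/2.52 = 0.3742.
Then [S]/(Km+[S]) = 0.3742 ⇒ [S] = 0.0346 × 0.3742/(1 − 0.3742) = 0.0207 nM.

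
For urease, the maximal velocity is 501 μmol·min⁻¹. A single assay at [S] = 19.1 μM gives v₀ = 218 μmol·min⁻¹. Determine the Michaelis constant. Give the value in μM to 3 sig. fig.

From v = Vmax[S]/(Km+[S]), Km = [S](Vmax − v)/v.
Km = 19.1 × (501 − 218) / 218 = 5405/218 = 24.8 μM.

24.8 μM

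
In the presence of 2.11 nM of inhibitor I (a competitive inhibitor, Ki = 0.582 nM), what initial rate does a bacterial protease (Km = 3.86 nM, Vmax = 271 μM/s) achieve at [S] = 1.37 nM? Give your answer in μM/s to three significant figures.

With α = 1 + [I]/Ki = 1 + 2.11/0.582 = 4.625, the competitive rate law is v = Vmax[S] / (αKm + [S]).
v = 271×1.37 / (4.625×3.86 + 1.37) = 371.3/19.22 = 19.3 μM/s.

19.3 μM/s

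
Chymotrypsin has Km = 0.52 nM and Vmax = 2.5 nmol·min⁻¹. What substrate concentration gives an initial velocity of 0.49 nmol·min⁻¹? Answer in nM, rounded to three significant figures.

0.127 nM

Rearranging v = Vmax[S]/(Km+[S]) gives [S] = Km·v/(Vmax − v).
[S] = 0.52 × 0.49 / (2.5 − 0.49) = 0.2548/2.010 = 0.127 nM.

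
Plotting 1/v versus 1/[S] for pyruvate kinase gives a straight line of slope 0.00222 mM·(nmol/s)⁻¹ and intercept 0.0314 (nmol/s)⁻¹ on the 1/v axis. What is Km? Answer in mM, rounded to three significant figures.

0.0707 mM

y-intercept = 1/Vmax ⇒ Vmax = 31.8 nmol/s; slope = Km/Vmax ⇒ Km = slope × Vmax.
Km = 0.00222 × 31.8 = 0.0707 mM.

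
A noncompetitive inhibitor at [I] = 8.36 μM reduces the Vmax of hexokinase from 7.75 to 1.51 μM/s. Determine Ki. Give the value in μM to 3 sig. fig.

Noncompetitive: Vmax,app = Vmax/α with α = 1 + [I]/Ki.
α = Vmax/Vmax,app = 7.75/1.51 = 5.132.
Ki = [I]/(α − 1) = 8.36/4.132 = 2.02 μM.

2.02 μM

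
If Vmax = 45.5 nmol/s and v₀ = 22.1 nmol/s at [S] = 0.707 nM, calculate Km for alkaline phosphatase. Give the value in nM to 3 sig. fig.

0.749 nM

v/Vmax = 22.1/45.5 = 0.4857 = [S]/(Km+[S]).
So Km + [S] = [S]/0.4857 = 1.456 nM, giving Km = 1.456 − 0.707 = 0.749 nM.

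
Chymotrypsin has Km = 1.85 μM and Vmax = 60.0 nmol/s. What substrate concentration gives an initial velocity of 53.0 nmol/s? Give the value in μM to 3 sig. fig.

14.0 μM

Rearranging v = Vmax[S]/(Km+[S]) gives [S] = Km·v/(Vmax − v).
[S] = 1.85 × 53.0 / (60.0 − 53.0) = 98.05/7.000 = 14.0 μM.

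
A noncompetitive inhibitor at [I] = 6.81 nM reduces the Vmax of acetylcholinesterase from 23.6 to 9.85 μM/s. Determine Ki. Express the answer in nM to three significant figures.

4.88 nM

Noncompetitive: Vmax,app = Vmax/α with α = 1 + [I]/Ki.
α = Vmax/Vmax,app = 23.6/9.85 = 2.396.
Since α = 1 + [I]/Ki, [I]/Ki = 2.396 − 1 = 1.396 and Ki = 6.81/1.396 = 4.88 nM.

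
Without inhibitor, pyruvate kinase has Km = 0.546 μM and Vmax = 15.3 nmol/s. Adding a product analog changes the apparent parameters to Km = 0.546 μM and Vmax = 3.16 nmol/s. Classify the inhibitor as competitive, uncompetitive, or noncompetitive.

noncompetitive

Vmax decreases (15.3 → 3.16 nmol/s) while Km is unchanged — pure noncompetitive inhibition.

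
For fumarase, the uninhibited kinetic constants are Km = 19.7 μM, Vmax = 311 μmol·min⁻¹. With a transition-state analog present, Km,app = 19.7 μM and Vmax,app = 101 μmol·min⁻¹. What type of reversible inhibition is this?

Vmax decreases (311 → 101 μmol·min⁻¹) while Km is unchanged — pure noncompetitive inhibition.

noncompetitive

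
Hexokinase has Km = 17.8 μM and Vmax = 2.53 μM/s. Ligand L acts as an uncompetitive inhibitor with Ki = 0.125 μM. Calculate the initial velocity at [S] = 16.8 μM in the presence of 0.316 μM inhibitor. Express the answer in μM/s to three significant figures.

0.551 μM/s

α = 1 + [I]/Ki = 1 + 0.316/0.125 = 3.528.
For an uncompetitive inhibitor, both parameters are divided by α, giving Vmax/α and Km/α: Km,app = 5.05 μM, Vmax,app = 0.717 μM/s.
v = Vmax,app·[S]/(Km,app + [S]) = 0.717 × 16.8/(5.05 + 16.8) = 0.551 μM/s.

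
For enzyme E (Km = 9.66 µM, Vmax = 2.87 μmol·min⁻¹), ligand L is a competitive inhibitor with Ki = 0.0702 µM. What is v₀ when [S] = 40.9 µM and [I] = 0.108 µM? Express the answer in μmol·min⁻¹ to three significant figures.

1.79 μmol·min⁻¹

α = 1 + [I]/Ki = 1 + 0.108/0.0702 = 2.538.
For a competitive inhibitor, Vmax is unchanged and the apparent Km becomes α·Km: Km,app = 24.5 µM, Vmax,app = 2.87 μmol·min⁻¹.
v = Vmax,app·[S]/(Km,app + [S]) = 2.87 × 40.9/(24.5 + 40.9) = 1.79 μmol·min⁻¹.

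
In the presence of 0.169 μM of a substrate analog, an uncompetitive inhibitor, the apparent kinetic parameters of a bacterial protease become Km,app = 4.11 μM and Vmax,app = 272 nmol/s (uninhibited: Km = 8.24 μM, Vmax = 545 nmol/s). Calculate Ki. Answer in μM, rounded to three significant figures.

0.168 μM

Uncompetitive: Vmax,app = Vmax/α (and Km,app = Km/α) with α = 1 + [I]/Ki.
α = Vmax/Vmax,app = 545/272 = 2.004.
Ki = [I]/(α − 1) = 0.169/1.004 = 0.168 μM.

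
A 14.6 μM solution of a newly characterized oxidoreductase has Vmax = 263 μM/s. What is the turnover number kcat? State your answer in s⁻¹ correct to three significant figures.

kcat = Vmax/[E]total = 263 μM/s / 14.6 μM = 18.0 s⁻¹.

18.0 s⁻¹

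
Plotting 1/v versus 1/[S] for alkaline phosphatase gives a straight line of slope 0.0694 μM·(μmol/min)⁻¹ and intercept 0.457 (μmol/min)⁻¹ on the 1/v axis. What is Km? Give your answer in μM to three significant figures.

y-intercept = 1/Vmax ⇒ Vmax = 2.19 μmol/min; slope = Km/Vmax ⇒ Km = slope × Vmax.
Km = 0.0694 × 2.19 = 0.152 μM.

0.152 μM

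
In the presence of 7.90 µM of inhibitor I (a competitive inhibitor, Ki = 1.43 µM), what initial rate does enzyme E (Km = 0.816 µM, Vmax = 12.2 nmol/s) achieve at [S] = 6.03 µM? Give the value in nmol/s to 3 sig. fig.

6.48 nmol/s

α = 1 + [I]/Ki = 1 + 7.90/1.43 = 6.524.
For a competitive inhibitor, Vmax is unchanged and the apparent Km becomes α·Km: Km,app = 5.32 µM, Vmax,app = 12.2 nmol/s.
v = Vmax,app·[S]/(Km,app + [S]) = 12.2 × 6.03/(5.32 + 6.03) = 6.48 nmol/s.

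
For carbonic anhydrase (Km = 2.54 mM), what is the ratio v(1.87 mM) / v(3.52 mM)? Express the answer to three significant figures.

The fractional saturations are [S]/(Km+[S]) = 3.52/6.060 = 0.5809 and 1.87/4.410 = 0.4240.
v₂/v₁ is just their ratio: 0.4240/0.5809 = 0.730.

0.730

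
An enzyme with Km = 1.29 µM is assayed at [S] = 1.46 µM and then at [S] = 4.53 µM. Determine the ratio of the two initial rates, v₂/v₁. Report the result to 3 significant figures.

The fractional saturations are [S]/(Km+[S]) = 1.46/2.750 = 0.5309 and 4.53/5.820 = 0.7784.
v₂/v₁ is just their ratio: 0.7784/0.5309 = 1.47.

1.47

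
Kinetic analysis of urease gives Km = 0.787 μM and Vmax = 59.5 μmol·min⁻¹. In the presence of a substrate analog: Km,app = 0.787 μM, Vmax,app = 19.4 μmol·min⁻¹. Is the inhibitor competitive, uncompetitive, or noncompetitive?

Vmax decreases (59.5 → 19.4 μmol·min⁻¹) while Km is unchanged — pure noncompetitive inhibition.

noncompetitive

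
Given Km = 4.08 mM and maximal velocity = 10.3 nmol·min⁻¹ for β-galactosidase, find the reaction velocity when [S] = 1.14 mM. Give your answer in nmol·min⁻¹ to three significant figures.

2.25 nmol·min⁻¹

[S]/(Km+[S]) = 1.14/5.220 = 0.2184, the fractional saturation.
v = 0.2184 × Vmax = 0.2184 × 10.3 = 2.25 nmol·min⁻¹.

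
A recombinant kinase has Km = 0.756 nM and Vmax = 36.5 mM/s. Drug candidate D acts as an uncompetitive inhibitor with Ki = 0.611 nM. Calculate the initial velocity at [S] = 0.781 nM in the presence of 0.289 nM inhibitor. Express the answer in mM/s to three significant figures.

With α = 1 + [I]/Ki = 1 + 0.289/0.611 = 1.473, the uncompetitive rate law is v = (Vmax/α)·[S] / (Km/α + [S]).
v = (36.5/1.473)×0.781 / (0.756/1.473 + 0.781) = 19.35/1.294 = 15.0 mM/s.

15.0 mM/s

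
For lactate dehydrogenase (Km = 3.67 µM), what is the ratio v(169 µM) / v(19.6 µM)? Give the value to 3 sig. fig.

1.16

Since Vmax cancels, v₂/v₁ = [S]₂(Km+[S]₁) / [S]₁(Km+[S]₂).
= 169×(3.67+19.6) / (19.6×(3.67+169)) = 3933/3384 = 1.16.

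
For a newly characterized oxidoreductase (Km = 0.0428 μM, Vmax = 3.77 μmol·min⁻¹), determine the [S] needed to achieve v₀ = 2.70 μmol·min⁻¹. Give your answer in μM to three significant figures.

The required fractional saturation is v/Vmax = 2.70/3.77 = 0.7162.
Then [S]/(Km+[S]) = 0.7162 ⇒ [S] = 0.0428 × 0.7162/(1 − 0.7162) = 0.108 μM.

0.108 μM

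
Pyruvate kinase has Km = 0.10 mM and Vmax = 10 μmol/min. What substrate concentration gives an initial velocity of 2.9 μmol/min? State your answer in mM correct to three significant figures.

0.0408 mM

Rearranging v = Vmax[S]/(Km+[S]) gives [S] = Km·v/(Vmax − v).
[S] = 0.10 × 2.9 / (10 − 2.9) = 0.2900/7.100 = 0.0408 mM.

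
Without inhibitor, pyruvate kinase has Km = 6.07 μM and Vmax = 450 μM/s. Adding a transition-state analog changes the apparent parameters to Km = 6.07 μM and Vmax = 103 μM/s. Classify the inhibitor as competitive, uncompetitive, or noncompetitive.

noncompetitive

Vmax decreases (450 → 103 μM/s) while Km is unchanged — pure noncompetitive inhibition.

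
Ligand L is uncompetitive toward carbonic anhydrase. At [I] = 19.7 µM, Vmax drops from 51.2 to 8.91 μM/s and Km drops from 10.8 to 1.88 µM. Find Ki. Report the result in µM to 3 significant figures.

4.15 µM

Uncompetitive: Vmax,app = Vmax/α (and Km,app = Km/α) with α = 1 + [I]/Ki.
α = Vmax/Vmax,app = 51.2/8.91 = 5.746.
Since α = 1 + [I]/Ki, [I]/Ki = 5.746 − 1 = 4.746 and Ki = 19.7/4.746 = 4.15 µM.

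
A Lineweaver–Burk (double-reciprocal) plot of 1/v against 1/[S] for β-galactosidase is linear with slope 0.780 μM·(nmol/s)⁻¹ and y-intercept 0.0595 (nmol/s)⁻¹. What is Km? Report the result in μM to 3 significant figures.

y-intercept = 1/Vmax ⇒ Vmax = 16.8 nmol/s; slope = Km/Vmax ⇒ Km = slope × Vmax.
Km = 0.780 × 16.8 = 13.1 μM.

13.1 μM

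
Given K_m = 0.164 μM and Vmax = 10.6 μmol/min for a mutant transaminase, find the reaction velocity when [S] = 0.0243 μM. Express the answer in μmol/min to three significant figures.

1.37 μmol/min

v = Vmax·[S]/(Km + [S]) = 10.6 × 0.0243 / (0.164 + 0.0243)
  = 0.2576 / 0.1883 = 1.37 μmol/min.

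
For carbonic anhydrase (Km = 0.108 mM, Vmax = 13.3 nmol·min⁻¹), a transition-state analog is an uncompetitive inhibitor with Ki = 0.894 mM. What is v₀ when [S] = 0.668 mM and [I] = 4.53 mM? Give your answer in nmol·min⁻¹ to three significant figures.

2.14 nmol·min⁻¹

With α = 1 + [I]/Ki = 1 + 4.53/0.894 = 6.067, the uncompetitive rate law is v = (Vmax/α)·[S] / (Km/α + [S]).
v = (13.3/6.067)×0.668 / (0.108/6.067 + 0.668) = 1.464/0.6858 = 2.14 nmol·min⁻¹.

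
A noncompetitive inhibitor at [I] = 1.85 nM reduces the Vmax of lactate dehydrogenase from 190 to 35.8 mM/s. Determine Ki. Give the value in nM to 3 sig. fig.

Noncompetitive: Vmax,app = Vmax/α with α = 1 + [I]/Ki.
α = Vmax/Vmax,app = 190/35.8 = 5.307.
Since α = 1 + [I]/Ki, [I]/Ki = 5.307 − 1 = 4.307 and Ki = 1.85/4.307 = 0.430 nM.

0.430 nM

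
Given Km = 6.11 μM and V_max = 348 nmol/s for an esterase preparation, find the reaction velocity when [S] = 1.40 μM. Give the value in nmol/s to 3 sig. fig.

[S]/(Km+[S]) = 1.40/7.510 = 0.1864, the fractional saturation.
v = 0.1864 × Vmax = 0.1864 × 348 = 64.9 nmol/s.

64.9 nmol/s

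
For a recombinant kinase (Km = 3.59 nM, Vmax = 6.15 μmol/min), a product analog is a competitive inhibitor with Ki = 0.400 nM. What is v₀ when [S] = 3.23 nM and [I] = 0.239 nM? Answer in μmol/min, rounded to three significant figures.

2.22 μmol/min

With α = 1 + [I]/Ki = 1 + 0.239/0.400 = 1.598, the competitive rate law is v = Vmax[S] / (αKm + [S]).
v = 6.15×3.23 / (1.598×3.59 + 3.23) = 19.86/8.965 = 2.22 μmol/min.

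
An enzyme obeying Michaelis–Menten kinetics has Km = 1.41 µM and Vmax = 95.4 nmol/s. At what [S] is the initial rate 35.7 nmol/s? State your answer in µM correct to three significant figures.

The required fractional saturation is v/Vmax = 35.7/95.4 = 0.3742.
Then [S]/(Km+[S]) = 0.3742 ⇒ [S] = 1.41 × 0.3742/(1 − 0.3742) = 0.843 µM.

0.843 µM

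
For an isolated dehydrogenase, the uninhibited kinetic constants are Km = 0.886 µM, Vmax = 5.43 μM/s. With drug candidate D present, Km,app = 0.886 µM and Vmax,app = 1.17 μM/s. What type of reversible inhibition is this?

noncompetitive

Vmax decreases (5.43 → 1.17 μM/s) while Km is unchanged — pure noncompetitive inhibition.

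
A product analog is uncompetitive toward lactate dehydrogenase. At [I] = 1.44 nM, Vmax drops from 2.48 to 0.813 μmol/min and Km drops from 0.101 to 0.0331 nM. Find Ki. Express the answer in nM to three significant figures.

Uncompetitive: Vmax,app = Vmax/α (and Km,app = Km/α) with α = 1 + [I]/Ki.
α = Vmax/Vmax,app = 2.48/0.813 = 3.050.
Ki = [I]/(α − 1) = 1.44/2.050 = 0.702 nM.

0.702 nM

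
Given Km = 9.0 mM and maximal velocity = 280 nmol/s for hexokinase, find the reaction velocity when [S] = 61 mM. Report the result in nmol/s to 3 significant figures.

244 nmol/s

v = Vmax·[S]/(Km + [S]) = 280 × 61 / (9.0 + 61)
  = 17080 / 70.00 = 244 nmol/s.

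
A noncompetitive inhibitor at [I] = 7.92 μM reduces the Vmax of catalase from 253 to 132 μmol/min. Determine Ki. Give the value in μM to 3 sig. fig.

8.64 μM

Noncompetitive: Vmax,app = Vmax/α with α = 1 + [I]/Ki.
α = Vmax/Vmax,app = 253/132 = 1.917.
Since α = 1 + [I]/Ki, [I]/Ki = 1.917 − 1 = 0.9167 and Ki = 7.92/0.9167 = 8.64 μM.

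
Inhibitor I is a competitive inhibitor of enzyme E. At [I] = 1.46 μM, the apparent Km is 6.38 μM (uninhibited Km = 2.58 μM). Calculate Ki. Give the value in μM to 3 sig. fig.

Competitive: Km,app = α·Km with α = 1 + [I]/Ki.
α = Km,app/Km = 6.38/2.58 = 2.473.
Ki = [I]/(α − 1) = 1.46/1.473 = 0.991 μM.

0.991 μM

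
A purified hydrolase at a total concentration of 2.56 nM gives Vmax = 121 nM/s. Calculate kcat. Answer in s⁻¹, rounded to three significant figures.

47.3 s⁻¹

kcat = Vmax/[E]total = 121 nM/s / 2.56 nM = 47.3 s⁻¹.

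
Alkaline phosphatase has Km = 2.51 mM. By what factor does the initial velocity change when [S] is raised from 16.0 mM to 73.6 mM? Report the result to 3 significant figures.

1.12

Since Vmax cancels, v₂/v₁ = [S]₂(Km+[S]₁) / [S]₁(Km+[S]₂).
= 73.6×(2.51+16.0) / (16.0×(2.51+73.6)) = 1362/1218 = 1.12.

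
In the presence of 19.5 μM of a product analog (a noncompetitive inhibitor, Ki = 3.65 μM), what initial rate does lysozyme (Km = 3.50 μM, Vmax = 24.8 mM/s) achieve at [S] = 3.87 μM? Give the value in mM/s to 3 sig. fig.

2.05 mM/s

With α = 1 + [I]/Ki = 1 + 19.5/3.65 = 6.342, the noncompetitive rate law is v = (Vmax/α)·[S] / (Km + [S]).
v = (24.8/6.342)×3.87 / (3.50 + 3.87) = 15.13/7.370 = 2.05 mM/s.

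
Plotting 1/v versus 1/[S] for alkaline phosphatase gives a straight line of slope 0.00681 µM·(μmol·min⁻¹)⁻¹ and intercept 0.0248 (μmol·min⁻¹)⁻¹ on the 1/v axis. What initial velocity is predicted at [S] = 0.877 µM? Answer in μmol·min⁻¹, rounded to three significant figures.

30.7 μmol·min⁻¹

The y-intercept is 1/Vmax, so Vmax = 1/0.0248 = 40.3 μmol·min⁻¹.
The slope is Km/Vmax, so Km = 0.00681 × 40.3 = 0.275 µM.
Then v = 40.3 × 0.877/(0.275 + 0.877) = 30.7 μmol·min⁻¹.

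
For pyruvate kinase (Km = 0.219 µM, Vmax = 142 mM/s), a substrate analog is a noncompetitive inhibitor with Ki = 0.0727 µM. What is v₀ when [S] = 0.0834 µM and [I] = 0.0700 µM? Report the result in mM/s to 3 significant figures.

20.0 mM/s

With α = 1 + [I]/Ki = 1 + 0.0700/0.0727 = 1.963, the noncompetitive rate law is v = (Vmax/α)·[S] / (Km + [S]).
v = (142/1.963)×0.0834 / (0.219 + 0.0834) = 6.033/0.3024 = 20.0 mM/s.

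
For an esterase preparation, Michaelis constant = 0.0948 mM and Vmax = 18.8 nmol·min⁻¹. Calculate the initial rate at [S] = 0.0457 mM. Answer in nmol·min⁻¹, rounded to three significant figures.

6.12 nmol·min⁻¹

[S]/(Km+[S]) = 0.0457/0.1405 = 0.3253, the fractional saturation.
v = 0.3253 × Vmax = 0.3253 × 18.8 = 6.12 nmol·min⁻¹.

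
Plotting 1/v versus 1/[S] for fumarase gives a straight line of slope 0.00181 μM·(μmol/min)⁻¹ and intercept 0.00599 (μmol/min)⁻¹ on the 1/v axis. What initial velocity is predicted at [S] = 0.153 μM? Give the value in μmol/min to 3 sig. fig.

56.1 μmol/min

The y-intercept is 1/Vmax, so Vmax = 1/0.00599 = 167 μmol/min.
The slope is Km/Vmax, so Km = 0.00181 × 167 = 0.302 μM.
Then v = 167 × 0.153/(0.302 + 0.153) = 56.1 μmol/min.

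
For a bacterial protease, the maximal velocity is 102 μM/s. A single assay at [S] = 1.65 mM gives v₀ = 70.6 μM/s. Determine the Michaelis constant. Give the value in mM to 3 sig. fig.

v/Vmax = 70.6/102 = 0.6922 = [S]/(Km+[S]).
So Km + [S] = [S]/0.6922 = 2.384 mM, giving Km = 2.384 − 1.65 = 0.734 mM.

0.734 mM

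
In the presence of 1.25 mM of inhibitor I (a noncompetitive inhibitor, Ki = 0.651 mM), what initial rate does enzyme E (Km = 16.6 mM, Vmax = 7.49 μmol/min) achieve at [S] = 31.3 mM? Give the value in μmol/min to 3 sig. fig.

1.68 μmol/min

α = 1 + [I]/Ki = 1 + 1.25/0.651 = 2.920.
For a noncompetitive inhibitor, Vmax is reduced to Vmax/α while Km is unchanged: Km,app = 16.6 mM, Vmax,app = 2.56 μmol/min.
v = Vmax,app·[S]/(Km,app + [S]) = 2.56 × 31.3/(16.6 + 31.3) = 1.68 μmol/min.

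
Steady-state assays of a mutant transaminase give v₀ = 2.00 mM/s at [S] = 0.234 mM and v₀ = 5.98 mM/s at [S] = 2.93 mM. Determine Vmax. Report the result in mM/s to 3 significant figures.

In reciprocal form, 1/v = (Km/Vmax)·(1/[S]) + 1/Vmax. The two points give (1/[S], 1/v) = (4.274, 0.5000) and (0.3413, 0.1672).
Slope = (0.5000 − 0.1672)/(4.274 − 0.3413) = 0.08463; intercept = 0.5000 − 0.08463×4.274 = 0.1383.
Vmax = 1/intercept = 7.23 mM/s; Km = slope × Vmax = 0.08463 × 7.23 = 0.612 mM.

7.23 mM/s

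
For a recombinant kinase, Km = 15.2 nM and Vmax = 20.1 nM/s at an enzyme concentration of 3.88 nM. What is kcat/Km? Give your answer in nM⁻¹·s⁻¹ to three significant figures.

kcat = Vmax/[E]total = 20.1/3.88 = 5.18 s⁻¹.
kcat/Km = 5.18/15.2 = 0.341 nM⁻¹·s⁻¹.

0.341 nM⁻¹·s⁻¹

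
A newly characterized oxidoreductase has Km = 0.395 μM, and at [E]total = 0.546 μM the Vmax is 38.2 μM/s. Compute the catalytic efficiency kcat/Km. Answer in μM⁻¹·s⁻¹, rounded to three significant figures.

kcat = Vmax/[E]total = 38.2/0.546 = 70.0 s⁻¹.
kcat/Km = 70.0/0.395 = 177 μM⁻¹·s⁻¹.

177 μM⁻¹·s⁻¹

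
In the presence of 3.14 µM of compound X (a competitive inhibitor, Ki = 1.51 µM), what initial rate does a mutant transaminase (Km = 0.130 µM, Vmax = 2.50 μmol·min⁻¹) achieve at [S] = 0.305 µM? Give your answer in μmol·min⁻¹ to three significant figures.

α = 1 + [I]/Ki = 1 + 3.14/1.51 = 3.079.
For a competitive inhibitor, Vmax is unchanged and the apparent Km becomes α·Km: Km,app = 0.400 µM, Vmax,app = 2.50 μmol·min⁻¹.
v = Vmax,app·[S]/(Km,app + [S]) = 2.50 × 0.305/(0.400 + 0.305) = 1.08 μmol·min⁻¹.

1.08 μmol·min⁻¹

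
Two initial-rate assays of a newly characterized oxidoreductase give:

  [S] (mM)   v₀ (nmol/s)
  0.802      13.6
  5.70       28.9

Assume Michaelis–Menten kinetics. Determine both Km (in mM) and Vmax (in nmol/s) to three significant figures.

In reciprocal form, 1/v = (Km/Vmax)·(1/[S]) + 1/Vmax. The two points give (1/[S], 1/v) = (1.247, 0.07353) and (0.1754, 0.03460).
Slope = (0.07353 − 0.03460)/(1.247 − 0.1754) = 0.03633; intercept = 0.07353 − 0.03633×1.247 = 0.02823.
Vmax = 1/intercept = 35.4 nmol/s; Km = slope × Vmax = 0.03633 × 35.4 = 1.29 mM.

Km = 1.29 mM; Vmax = 35.4 nmol/s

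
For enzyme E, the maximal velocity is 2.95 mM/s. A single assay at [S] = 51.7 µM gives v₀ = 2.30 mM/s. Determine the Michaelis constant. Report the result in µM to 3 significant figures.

v/Vmax = 2.30/2.95 = 0.7797 = [S]/(Km+[S]).
So Km + [S] = [S]/0.7797 = 66.31 µM, giving Km = 66.31 − 51.7 = 14.6 µM.

14.6 µM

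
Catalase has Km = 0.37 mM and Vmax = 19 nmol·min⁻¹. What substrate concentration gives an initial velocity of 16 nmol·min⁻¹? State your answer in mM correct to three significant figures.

1.97 mM

The required fractional saturation is v/Vmax = 16/19 = 0.8421.
Then [S]/(Km+[S]) = 0.8421 ⇒ [S] = 0.37 × 0.8421/(1 − 0.8421) = 1.97 mM.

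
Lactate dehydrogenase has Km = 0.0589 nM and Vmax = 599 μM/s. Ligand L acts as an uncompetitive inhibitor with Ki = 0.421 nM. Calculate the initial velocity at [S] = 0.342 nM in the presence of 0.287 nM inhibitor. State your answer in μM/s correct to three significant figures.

323 μM/s

With α = 1 + [I]/Ki = 1 + 0.287/0.421 = 1.682, the uncompetitive rate law is v = (Vmax/α)·[S] / (Km/α + [S]).
v = (599/1.682)×0.342 / (0.0589/1.682 + 0.342) = 121.8/0.3770 = 323 μM/s.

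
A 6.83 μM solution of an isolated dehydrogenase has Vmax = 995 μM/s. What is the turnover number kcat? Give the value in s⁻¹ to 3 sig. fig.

146 s⁻¹

kcat = Vmax/[E]total = 995 μM/s / 6.83 μM = 146 s⁻¹.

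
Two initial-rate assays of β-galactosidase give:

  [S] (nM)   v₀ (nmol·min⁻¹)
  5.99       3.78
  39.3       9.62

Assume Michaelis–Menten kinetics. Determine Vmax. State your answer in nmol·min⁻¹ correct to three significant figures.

13.3 nmol·min⁻¹

From v = Vmax[S]/(Km+[S]), each point gives Vmax = v(Km+[S])/[S].
Equating: 3.78(Km+5.99)/5.99 = 9.62(Km+39.3)/39.3.
0.6311·Km + 3.78 = 0.2448·Km + 9.62, so (0.6311 − 0.2448)·Km = 9.62 − 3.78.
Km = 5.840/0.3863 = 15.1 nM; then Vmax = 3.78(15.1+5.99)/5.99 = 13.3 nmol·min⁻¹.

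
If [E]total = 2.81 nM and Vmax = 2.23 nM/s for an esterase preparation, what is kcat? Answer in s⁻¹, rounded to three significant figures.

kcat = Vmax/[E]total = 2.23 nM/s / 2.81 nM = 0.794 s⁻¹.

0.794 s⁻¹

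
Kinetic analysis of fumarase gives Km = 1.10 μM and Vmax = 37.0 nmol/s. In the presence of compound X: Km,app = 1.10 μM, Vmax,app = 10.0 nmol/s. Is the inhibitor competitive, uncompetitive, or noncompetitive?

noncompetitive

Vmax decreases (37.0 → 10.0 nmol/s) while Km is unchanged — pure noncompetitive inhibition.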